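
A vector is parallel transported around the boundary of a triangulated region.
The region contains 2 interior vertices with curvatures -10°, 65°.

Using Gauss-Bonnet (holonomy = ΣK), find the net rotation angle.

Holonomy = total enclosed curvature = (-10°) + 65° = 55°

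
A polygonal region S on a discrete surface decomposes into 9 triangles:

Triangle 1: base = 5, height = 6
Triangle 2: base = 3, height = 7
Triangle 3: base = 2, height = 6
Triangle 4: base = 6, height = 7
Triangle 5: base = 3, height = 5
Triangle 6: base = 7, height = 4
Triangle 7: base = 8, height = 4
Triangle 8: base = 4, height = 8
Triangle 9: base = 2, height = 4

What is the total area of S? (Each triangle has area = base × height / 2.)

(1/2)×5×6 + (1/2)×3×7 + (1/2)×2×6 + (1/2)×6×7 + (1/2)×3×5 + (1/2)×7×4 + (1/2)×8×4 + (1/2)×4×8 + (1/2)×2×4 = 110.0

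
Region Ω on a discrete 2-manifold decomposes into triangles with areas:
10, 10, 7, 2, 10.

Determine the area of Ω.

10 + 10 + 7 + 2 + 10 = 39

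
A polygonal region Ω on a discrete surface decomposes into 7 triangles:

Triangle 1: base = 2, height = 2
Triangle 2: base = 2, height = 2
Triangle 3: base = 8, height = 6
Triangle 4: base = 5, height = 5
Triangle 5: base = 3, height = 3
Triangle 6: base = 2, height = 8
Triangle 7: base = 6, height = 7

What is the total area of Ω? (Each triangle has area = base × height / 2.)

(1/2)×2×2 + (1/2)×2×2 + (1/2)×8×6 + (1/2)×5×5 + (1/2)×3×3 + (1/2)×2×8 + (1/2)×6×7 = 74.0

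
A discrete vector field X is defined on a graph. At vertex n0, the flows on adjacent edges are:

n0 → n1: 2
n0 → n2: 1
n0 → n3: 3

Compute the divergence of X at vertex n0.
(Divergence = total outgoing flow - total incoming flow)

Divergence = sum of outgoing flows = 2 + 1 + 3 = 6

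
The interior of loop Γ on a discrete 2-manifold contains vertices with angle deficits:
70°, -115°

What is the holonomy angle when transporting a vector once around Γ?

Holonomy = total enclosed curvature = 70° + (-115°) = -45°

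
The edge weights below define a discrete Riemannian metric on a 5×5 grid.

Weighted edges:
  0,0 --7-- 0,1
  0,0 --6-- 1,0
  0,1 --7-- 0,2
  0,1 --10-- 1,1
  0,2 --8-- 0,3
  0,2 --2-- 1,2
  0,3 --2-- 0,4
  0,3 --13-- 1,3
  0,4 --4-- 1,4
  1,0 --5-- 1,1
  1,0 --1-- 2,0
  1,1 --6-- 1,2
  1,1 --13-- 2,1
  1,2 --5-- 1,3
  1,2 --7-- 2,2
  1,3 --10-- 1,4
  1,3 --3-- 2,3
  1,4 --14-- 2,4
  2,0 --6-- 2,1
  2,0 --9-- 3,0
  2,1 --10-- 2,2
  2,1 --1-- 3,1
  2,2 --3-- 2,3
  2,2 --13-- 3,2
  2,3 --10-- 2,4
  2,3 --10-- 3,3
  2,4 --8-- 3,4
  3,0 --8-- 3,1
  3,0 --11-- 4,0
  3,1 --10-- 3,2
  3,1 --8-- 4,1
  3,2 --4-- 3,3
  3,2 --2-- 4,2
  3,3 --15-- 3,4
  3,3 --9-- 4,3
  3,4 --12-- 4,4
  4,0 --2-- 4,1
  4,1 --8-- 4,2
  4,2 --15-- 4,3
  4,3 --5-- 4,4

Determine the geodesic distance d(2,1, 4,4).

Shortest path: 2,1 → 3,1 → 3,2 → 3,3 → 4,3 → 4,4, total weight = 29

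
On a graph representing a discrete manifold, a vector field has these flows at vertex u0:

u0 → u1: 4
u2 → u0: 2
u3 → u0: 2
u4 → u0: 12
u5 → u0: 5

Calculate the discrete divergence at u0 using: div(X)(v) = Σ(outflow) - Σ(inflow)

Divergence = sum of outgoing flows = 4 + (-2) + (-2) + (-12) + (-5) = -17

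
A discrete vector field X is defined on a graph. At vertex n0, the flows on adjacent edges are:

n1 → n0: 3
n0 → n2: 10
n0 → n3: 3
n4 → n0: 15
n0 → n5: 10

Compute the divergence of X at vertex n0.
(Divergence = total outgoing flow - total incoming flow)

Divergence = sum of outgoing flows = (-3) + 10 + 3 + (-15) + 10 = 5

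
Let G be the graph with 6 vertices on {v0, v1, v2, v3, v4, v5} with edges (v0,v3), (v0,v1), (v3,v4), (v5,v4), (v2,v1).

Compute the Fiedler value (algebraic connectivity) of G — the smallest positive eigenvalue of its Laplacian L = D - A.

Degrees: deg(v0) = 2, deg(v1) = 2, deg(v2) = 1, deg(v3) = 2, deg(v4) = 2, deg(v5) = 1.
L = D − A with rows/columns ordered (v0, v1, v2, v3, v4, v5):
  [ 2, -1,  0, -1,  0,  0]
  [-1,  2, -1,  0,  0,  0]
  [ 0, -1,  1,  0,  0,  0]
  [-1,  0,  0,  2, -1,  0]
  [ 0,  0,  0, -1,  2, -1]
  [ 0,  0,  0,  0, -1,  1]
Characteristic polynomial: det(λI − L) = λ(λ² − 4λ + 1)(λ − 1)(λ − 2)(λ − 3).
Roots: λ = 0; (λ² − 4λ + 1) = 0 ⇒ λ = 2 ± √3 ≈ 0.2679, 3.7321; (λ − 1) = 0 ⇒ λ = 1; (λ − 2) = 0 ⇒ λ = 2; (λ − 3) = 0 ⇒ λ = 3.
(Check: the roots sum (with multiplicity) to 10, matching trace L = Σdeg = 2·5 = 10.)
Laplacian eigenvalues: [0.0, 0.2679, 1.0, 2.0, 3.0, 3.7321]. Algebraic connectivity (smallest non-zero eigenvalue) = 0.2679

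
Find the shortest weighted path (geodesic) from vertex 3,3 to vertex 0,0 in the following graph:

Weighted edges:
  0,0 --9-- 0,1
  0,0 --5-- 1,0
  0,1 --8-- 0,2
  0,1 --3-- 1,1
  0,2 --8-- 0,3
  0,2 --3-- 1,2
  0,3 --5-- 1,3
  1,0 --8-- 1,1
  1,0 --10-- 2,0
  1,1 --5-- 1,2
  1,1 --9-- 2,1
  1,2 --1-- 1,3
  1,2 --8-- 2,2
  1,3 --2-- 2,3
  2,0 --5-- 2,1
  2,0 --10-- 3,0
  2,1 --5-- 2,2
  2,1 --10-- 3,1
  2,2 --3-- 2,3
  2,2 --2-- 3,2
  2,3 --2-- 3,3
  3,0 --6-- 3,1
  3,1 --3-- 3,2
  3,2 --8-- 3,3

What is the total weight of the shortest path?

Shortest path: 3,3 → 2,3 → 1,3 → 1,2 → 1,1 → 0,1 → 0,0, total weight = 22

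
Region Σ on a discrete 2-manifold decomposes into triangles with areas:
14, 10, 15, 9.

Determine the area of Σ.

14 + 10 + 15 + 9 = 48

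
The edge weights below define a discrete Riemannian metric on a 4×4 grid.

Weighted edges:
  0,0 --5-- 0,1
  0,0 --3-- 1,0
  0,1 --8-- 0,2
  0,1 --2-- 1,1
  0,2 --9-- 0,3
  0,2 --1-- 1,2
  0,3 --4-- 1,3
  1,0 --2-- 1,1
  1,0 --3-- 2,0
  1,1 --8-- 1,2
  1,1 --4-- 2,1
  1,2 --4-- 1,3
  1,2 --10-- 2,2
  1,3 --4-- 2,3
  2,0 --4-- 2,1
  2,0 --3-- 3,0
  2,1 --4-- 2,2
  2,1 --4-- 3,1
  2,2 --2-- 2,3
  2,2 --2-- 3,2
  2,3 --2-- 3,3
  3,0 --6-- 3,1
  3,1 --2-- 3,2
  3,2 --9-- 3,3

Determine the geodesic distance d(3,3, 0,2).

Shortest path: 3,3 → 2,3 → 1,3 → 1,2 → 0,2, total weight = 11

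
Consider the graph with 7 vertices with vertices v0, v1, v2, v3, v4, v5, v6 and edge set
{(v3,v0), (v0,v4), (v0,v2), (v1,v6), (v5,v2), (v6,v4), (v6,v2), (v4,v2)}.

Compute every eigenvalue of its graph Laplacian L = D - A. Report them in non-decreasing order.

Degrees: deg(v0) = 3, deg(v1) = 1, deg(v2) = 4, deg(v3) = 1, deg(v4) = 3, deg(v5) = 1, deg(v6) = 3.
L = D − A with rows/columns ordered (v0, v1, v2, v3, v4, v5, v6):
  [ 3,  0, -1, -1, -1,  0,  0]
  [ 0,  1,  0,  0,  0,  0, -1]
  [-1,  0,  4,  0, -1, -1, -1]
  [-1,  0,  0,  1,  0,  0,  0]
  [-1,  0, -1,  0,  3,  0, -1]
  [ 0,  0, -1,  0,  0,  1,  0]
  [ 0, -1, -1,  0, -1,  0,  3]
Characteristic polynomial: det(λI − L) = λ(λ² − 4λ + 2)(λ² − 6λ + 4)(λ² − 6λ + 7).
Roots: λ = 0; (λ² − 4λ + 2) = 0 ⇒ λ = 2 ± √2 ≈ 0.5858, 3.4142; (λ² − 6λ + 4) = 0 ⇒ λ = 3 ± √5 ≈ 0.7639, 5.2361; (λ² − 6λ + 7) = 0 ⇒ λ = 3 ± √2 ≈ 1.5858, 4.4142.
(Check: the roots sum (with multiplicity) to 16, matching trace L = Σdeg = 2·8 = 16.)
Laplacian eigenvalues (increasing order): [0.0, 0.5858, 0.7639, 1.5858, 3.4142, 4.4142, 5.2361]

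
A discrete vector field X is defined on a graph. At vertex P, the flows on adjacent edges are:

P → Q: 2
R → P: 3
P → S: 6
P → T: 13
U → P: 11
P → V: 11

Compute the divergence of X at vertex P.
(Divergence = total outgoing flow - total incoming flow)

Divergence = sum of outgoing flows = 2 + (-3) + 6 + 13 + (-11) + 11 = 18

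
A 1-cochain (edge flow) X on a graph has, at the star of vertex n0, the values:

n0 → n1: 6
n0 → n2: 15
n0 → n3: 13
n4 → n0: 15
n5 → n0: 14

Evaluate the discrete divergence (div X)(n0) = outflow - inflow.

Divergence = sum of outgoing flows = 6 + 15 + 13 + (-15) + (-14) = 5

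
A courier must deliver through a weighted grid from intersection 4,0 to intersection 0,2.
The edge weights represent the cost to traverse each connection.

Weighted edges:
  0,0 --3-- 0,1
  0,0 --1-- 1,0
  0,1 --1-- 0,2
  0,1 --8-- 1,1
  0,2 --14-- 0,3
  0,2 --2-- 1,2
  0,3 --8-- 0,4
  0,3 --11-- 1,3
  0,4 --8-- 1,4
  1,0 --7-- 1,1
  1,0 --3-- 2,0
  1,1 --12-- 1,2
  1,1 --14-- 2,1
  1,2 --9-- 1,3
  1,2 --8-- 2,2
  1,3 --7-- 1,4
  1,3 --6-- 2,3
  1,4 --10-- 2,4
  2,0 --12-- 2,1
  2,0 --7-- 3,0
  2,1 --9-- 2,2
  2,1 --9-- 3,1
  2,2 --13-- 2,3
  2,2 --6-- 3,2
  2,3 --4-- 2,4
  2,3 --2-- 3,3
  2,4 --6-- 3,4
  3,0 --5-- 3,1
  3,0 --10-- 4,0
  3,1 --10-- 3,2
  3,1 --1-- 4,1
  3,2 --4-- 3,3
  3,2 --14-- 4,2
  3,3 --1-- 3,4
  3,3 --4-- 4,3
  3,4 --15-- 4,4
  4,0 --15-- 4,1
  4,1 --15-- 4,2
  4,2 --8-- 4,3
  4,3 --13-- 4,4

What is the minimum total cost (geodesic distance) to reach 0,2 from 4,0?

Shortest path: 4,0 → 3,0 → 2,0 → 1,0 → 0,0 → 0,1 → 0,2, total weight = 25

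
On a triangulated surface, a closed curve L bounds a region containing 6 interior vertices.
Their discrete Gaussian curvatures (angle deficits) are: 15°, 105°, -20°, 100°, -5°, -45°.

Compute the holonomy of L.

Holonomy = total enclosed curvature = 15° + 105° + (-20°) + 100° + (-5°) + (-45°) = 150°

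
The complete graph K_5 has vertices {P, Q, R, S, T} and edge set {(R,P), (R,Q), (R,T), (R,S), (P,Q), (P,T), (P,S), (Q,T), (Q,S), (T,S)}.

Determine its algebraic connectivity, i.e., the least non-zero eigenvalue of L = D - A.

For the complete graph K_n, L = nI − J (J = all-ones matrix). J has eigenvalues n (once, eigenvector 𝟙) and 0 (multiplicity n−1), so L has eigenvalues 0 (once) and n (multiplicity n−1). Here n = 5: eigenvalue 0 once and 5 with multiplicity 4.
Laplacian eigenvalues: [0.0, 5.0, 5.0, 5.0, 5.0]. Algebraic connectivity (smallest non-zero eigenvalue) = 5.0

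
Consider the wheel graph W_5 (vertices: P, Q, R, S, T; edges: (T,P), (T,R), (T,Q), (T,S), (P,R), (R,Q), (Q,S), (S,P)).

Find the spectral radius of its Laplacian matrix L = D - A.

The wheel W_5 is the join K_1 ∨ C_4 (a hub joined to every vertex of a cycle of length 4). For a join G ∨ H (G on p vertices, H on q vertices) the Laplacian spectrum is 0, p+q, the eigenvalues of L(G) other than one 0 each shifted by +q, and the eigenvalues of L(H) other than one 0 each shifted by +p. With G = K_1 (p = 1, nothing left after dropping its 0) and H = C_4 (q = 4, eigenvalues 2 − 2cos(2πk/4), k = 0, …, 3; drop k = 0), the spectrum of W_5 is 0, 5, and 1 + (2 − 2cos(2πk/4)) = 3 − 2cos(2πk/4) for k = 1, …, 3:
k=1: 3 − 2cos(π/2) = 3.0; k=2: 3 − 2cos(π) = 5.0; k=3: 3 − 2cos(3π/2) = 3.0.
Laplacian eigenvalues: [0.0, 3.0, 3.0, 5.0, 5.0]. Largest eigenvalue (spectral radius) = 5.0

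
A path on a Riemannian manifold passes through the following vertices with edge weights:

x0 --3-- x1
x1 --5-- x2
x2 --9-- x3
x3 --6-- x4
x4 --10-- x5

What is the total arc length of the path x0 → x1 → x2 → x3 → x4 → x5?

Arc length = 3 + 5 + 9 + 6 + 10 = 33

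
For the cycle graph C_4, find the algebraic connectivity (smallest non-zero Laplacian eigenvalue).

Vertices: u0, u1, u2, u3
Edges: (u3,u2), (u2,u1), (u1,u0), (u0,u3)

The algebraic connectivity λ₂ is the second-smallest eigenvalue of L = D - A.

The cycle graph C_n has Laplacian eigenvalues λ_k = 2 − 2cos(2πk/n), k = 0, 1, …, n−1. Here n = 4:
k=0: 2 − 2cos(0) = 0.0; k=1: 2 − 2cos(π/2) = 2.0; k=2: 2 − 2cos(π) = 4.0; k=3: 2 − 2cos(3π/2) = 2.0.
Laplacian eigenvalues: [0.0, 2.0, 2.0, 4.0]. Algebraic connectivity (smallest non-zero eigenvalue) = 2.0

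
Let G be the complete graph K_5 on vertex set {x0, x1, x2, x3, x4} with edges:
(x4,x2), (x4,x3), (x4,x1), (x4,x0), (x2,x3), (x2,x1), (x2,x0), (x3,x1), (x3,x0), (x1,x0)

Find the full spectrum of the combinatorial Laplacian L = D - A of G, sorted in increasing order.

For the complete graph K_n, L = nI − J (J = all-ones matrix). J has eigenvalues n (once, eigenvector 𝟙) and 0 (multiplicity n−1), so L has eigenvalues 0 (once) and n (multiplicity n−1). Here n = 5: eigenvalue 0 once and 5 with multiplicity 4.
Laplacian eigenvalues (increasing order): [0.0, 5.0, 5.0, 5.0, 5.0]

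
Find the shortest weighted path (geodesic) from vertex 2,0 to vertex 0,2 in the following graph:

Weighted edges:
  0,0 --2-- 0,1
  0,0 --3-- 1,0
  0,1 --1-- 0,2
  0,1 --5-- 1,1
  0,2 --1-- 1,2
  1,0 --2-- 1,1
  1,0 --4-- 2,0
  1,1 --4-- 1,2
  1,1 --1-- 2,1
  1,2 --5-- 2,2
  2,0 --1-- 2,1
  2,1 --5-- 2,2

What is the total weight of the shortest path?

Shortest path: 2,0 → 2,1 → 1,1 → 1,2 → 0,2, total weight = 7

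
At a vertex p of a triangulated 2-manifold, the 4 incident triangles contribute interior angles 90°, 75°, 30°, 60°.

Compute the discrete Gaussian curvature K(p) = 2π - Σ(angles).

Sum of angles = 255°. K = 360° - 255° = 105° = 7π/12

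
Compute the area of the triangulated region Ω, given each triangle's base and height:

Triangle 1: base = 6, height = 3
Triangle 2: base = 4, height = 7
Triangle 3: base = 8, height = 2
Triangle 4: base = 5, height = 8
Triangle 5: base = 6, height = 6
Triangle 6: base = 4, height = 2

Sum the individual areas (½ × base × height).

(1/2)×6×3 + (1/2)×4×7 + (1/2)×8×2 + (1/2)×5×8 + (1/2)×6×6 + (1/2)×4×2 = 73.0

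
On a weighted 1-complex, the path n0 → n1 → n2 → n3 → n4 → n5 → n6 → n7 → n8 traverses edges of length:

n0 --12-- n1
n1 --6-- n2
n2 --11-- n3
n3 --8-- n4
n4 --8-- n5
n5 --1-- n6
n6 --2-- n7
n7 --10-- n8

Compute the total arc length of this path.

Arc length = 12 + 6 + 11 + 8 + 8 + 1 + 2 + 10 = 58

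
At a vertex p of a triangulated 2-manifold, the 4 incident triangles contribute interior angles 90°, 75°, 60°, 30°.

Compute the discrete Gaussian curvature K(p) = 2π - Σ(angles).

Sum of angles = 255°. K = 360° - 255° = 105° = 7π/12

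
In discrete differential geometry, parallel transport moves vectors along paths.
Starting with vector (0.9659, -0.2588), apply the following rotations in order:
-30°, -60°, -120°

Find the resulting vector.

Total rotation: (-30°) + (-60°) + (-120°) = -210° ≡ 150° (mod 360°). Final vector: (-0.7071, 0.7071)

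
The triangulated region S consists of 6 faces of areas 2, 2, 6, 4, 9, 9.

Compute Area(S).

2 + 2 + 6 + 4 + 9 + 9 = 32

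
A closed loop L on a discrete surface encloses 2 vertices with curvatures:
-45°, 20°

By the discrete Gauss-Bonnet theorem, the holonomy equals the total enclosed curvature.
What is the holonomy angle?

Holonomy = total enclosed curvature = (-45°) + 20° = -25°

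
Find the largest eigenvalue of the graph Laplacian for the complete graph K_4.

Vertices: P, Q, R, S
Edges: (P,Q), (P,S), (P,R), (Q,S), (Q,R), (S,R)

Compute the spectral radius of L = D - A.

For the complete graph K_n, L = nI − J (J = all-ones matrix). J has eigenvalues n (once, eigenvector 𝟙) and 0 (multiplicity n−1), so L has eigenvalues 0 (once) and n (multiplicity n−1). Here n = 4: eigenvalue 0 once and 4 with multiplicity 3.
Laplacian eigenvalues: [0.0, 4.0, 4.0, 4.0]. Largest eigenvalue (spectral radius) = 4.0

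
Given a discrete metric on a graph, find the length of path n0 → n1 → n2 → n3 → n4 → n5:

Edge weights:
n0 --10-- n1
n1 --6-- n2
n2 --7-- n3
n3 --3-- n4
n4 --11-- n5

Arc length = 10 + 6 + 7 + 3 + 11 = 37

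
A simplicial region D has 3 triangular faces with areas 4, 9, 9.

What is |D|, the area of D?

4 + 9 + 9 = 22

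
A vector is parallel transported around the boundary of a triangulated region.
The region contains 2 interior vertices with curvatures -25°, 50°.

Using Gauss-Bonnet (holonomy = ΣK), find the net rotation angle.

Holonomy = total enclosed curvature = (-25°) + 50° = 25°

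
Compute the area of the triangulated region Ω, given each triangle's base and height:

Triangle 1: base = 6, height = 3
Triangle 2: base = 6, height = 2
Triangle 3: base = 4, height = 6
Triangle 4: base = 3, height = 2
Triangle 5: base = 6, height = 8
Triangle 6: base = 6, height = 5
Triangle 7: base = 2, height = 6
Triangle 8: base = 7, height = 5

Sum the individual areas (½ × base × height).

(1/2)×6×3 + (1/2)×6×2 + (1/2)×4×6 + (1/2)×3×2 + (1/2)×6×8 + (1/2)×6×5 + (1/2)×2×6 + (1/2)×7×5 = 92.5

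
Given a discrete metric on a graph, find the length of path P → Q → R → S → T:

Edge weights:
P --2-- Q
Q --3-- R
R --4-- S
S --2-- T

Arc length = 2 + 3 + 4 + 2 = 11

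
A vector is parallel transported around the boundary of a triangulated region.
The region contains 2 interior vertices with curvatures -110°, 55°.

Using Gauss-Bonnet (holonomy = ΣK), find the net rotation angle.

Holonomy = total enclosed curvature = (-110°) + 55° = -55°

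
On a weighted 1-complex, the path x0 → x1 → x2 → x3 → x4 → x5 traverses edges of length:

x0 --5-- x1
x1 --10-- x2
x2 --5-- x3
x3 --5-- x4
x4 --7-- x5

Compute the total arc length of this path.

Arc length = 5 + 10 + 5 + 5 + 7 = 32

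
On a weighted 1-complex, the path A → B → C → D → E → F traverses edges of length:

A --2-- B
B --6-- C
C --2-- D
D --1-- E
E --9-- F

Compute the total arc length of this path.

Arc length = 2 + 6 + 2 + 1 + 9 = 20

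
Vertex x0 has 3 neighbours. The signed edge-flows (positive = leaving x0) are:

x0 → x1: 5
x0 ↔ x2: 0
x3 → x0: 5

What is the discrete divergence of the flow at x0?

Divergence = sum of outgoing flows = 5 + 0 + (-5) = 0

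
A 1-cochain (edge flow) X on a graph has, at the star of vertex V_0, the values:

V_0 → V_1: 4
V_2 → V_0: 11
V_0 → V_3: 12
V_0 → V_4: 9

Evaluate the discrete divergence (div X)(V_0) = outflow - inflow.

Divergence = sum of outgoing flows = 4 + (-11) + 12 + 9 = 14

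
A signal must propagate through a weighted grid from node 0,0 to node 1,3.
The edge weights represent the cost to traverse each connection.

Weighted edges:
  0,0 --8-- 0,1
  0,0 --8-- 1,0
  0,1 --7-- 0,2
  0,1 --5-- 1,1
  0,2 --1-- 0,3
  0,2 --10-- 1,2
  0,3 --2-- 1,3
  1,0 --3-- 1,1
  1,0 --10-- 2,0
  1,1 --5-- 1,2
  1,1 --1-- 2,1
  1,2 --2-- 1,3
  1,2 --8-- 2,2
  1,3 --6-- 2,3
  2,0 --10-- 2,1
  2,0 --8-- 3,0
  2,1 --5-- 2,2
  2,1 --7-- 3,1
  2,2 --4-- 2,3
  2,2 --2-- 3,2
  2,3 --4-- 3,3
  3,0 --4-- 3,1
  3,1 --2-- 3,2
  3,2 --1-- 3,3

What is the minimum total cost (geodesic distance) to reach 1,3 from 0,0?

Shortest path: 0,0 → 0,1 → 0,2 → 0,3 → 1,3, total weight = 18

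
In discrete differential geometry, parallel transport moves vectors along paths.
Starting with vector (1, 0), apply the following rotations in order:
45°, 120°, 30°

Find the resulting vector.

Total rotation: 45° + 120° + 30° = 195° ≡ -165° (mod 360°). Final vector: (-0.9659, -0.2588)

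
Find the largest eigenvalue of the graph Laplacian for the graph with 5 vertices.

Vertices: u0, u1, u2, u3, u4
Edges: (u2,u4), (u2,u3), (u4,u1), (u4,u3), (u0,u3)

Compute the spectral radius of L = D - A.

Degrees: deg(u0) = 1, deg(u1) = 1, deg(u2) = 2, deg(u3) = 3, deg(u4) = 3.
L = D − A with rows/columns ordered (u0, u1, u2, u3, u4):
  [ 1,  0,  0, -1,  0]
  [ 0,  1,  0,  0, -1]
  [ 0,  0,  2, -1, -1]
  [-1,  0, -1,  3, -1]
  [ 0, -1, -1, -1,  3]
Characteristic polynomial: det(λI − L) = λ(λ² − 5λ + 3)(λ² − 5λ + 5).
Roots: λ = 0; (λ² − 5λ + 3) = 0 ⇒ λ = (5 ± √13)/2 ≈ 0.6972, 4.3028; (λ² − 5λ + 5) = 0 ⇒ λ = (5 ± √5)/2 ≈ 1.382, 3.618.
(Check: the roots sum (with multiplicity) to 10, matching trace L = Σdeg = 2·5 = 10.)
Laplacian eigenvalues: [0.0, 0.6972, 1.382, 3.618, 4.3028]. Largest eigenvalue (spectral radius) = 4.3028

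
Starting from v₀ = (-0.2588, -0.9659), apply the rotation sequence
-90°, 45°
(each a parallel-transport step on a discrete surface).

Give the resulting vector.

Total rotation: (-90°) + 45° = -45°. Final vector: (-0.8660, -0.5000)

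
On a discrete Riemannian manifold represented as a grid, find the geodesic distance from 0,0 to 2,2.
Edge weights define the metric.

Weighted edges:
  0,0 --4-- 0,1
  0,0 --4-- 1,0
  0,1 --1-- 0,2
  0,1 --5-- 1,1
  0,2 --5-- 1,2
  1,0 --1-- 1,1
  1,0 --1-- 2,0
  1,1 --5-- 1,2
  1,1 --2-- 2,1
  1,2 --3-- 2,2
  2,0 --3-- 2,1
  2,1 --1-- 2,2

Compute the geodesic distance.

Shortest path: 0,0 → 1,0 → 1,1 → 2,1 → 2,2, total weight = 8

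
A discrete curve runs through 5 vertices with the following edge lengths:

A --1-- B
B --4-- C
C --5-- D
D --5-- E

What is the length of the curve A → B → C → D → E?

Arc length = 1 + 4 + 5 + 5 = 15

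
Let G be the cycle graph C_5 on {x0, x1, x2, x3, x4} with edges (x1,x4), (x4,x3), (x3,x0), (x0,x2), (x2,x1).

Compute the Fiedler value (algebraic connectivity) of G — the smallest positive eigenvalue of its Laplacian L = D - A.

The cycle graph C_n has Laplacian eigenvalues λ_k = 2 − 2cos(2πk/n), k = 0, 1, …, n−1. Here n = 5:
k=0: 2 − 2cos(0) = 0.0; k=1: 2 − 2cos(2π/5) = 1.382; k=2: 2 − 2cos(4π/5) = 3.618; k=3: 2 − 2cos(6π/5) = 3.618; k=4: 2 − 2cos(8π/5) = 1.382.
Laplacian eigenvalues: [0.0, 1.382, 1.382, 3.618, 3.618]. Algebraic connectivity (smallest non-zero eigenvalue) = 1.382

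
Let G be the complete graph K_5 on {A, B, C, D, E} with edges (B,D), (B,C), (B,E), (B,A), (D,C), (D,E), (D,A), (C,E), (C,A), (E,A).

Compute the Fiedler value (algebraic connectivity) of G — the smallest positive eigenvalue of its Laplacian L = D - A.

For the complete graph K_n, L = nI − J (J = all-ones matrix). J has eigenvalues n (once, eigenvector 𝟙) and 0 (multiplicity n−1), so L has eigenvalues 0 (once) and n (multiplicity n−1). Here n = 5: eigenvalue 0 once and 5 with multiplicity 4.
Laplacian eigenvalues: [0.0, 5.0, 5.0, 5.0, 5.0]. Algebraic connectivity (smallest non-zero eigenvalue) = 5.0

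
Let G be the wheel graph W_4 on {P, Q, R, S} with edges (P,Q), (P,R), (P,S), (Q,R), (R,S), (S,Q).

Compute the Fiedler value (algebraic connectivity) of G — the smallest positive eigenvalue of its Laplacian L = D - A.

The wheel W_4 is the join K_1 ∨ C_3 (a hub joined to every vertex of a cycle of length 3). For a join G ∨ H (G on p vertices, H on q vertices) the Laplacian spectrum is 0, p+q, the eigenvalues of L(G) other than one 0 each shifted by +q, and the eigenvalues of L(H) other than one 0 each shifted by +p. With G = K_1 (p = 1, nothing left after dropping its 0) and H = C_3 (q = 3, eigenvalues 2 − 2cos(2πk/3), k = 0, …, 2; drop k = 0), the spectrum of W_4 is 0, 4, and 1 + (2 − 2cos(2πk/3)) = 3 − 2cos(2πk/3) for k = 1, …, 2:
k=1: 3 − 2cos(2π/3) = 4.0; k=2: 3 − 2cos(4π/3) = 4.0.
Laplacian eigenvalues: [0.0, 4.0, 4.0, 4.0]. Algebraic connectivity (smallest non-zero eigenvalue) = 4.0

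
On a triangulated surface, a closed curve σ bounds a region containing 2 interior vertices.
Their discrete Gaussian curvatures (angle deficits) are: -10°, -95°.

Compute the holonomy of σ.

Holonomy = total enclosed curvature = (-10°) + (-95°) = -105°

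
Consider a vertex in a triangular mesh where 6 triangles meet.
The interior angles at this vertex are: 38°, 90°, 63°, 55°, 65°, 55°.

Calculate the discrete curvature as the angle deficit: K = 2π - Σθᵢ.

Sum of angles = 366°. K = 360° - 366° = -6° = -π/30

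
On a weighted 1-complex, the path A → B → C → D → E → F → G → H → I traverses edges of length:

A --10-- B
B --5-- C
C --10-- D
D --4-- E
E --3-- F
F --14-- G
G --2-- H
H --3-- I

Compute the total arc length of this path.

Arc length = 10 + 5 + 10 + 4 + 3 + 14 + 2 + 3 = 51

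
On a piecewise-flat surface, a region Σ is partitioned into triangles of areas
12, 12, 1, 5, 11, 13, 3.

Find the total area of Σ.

12 + 12 + 1 + 5 + 11 + 13 + 3 = 57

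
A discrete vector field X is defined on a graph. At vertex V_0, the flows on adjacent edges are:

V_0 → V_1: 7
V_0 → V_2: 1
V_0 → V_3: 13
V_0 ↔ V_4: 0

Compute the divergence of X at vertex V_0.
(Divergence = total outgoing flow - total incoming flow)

Divergence = sum of outgoing flows = 7 + 1 + 13 + 0 = 21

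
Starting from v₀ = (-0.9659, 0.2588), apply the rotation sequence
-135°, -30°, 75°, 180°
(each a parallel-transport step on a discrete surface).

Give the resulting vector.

Total rotation: (-135°) + (-30°) + 75° + 180° = 90°. Final vector: (-0.2588, -0.9659)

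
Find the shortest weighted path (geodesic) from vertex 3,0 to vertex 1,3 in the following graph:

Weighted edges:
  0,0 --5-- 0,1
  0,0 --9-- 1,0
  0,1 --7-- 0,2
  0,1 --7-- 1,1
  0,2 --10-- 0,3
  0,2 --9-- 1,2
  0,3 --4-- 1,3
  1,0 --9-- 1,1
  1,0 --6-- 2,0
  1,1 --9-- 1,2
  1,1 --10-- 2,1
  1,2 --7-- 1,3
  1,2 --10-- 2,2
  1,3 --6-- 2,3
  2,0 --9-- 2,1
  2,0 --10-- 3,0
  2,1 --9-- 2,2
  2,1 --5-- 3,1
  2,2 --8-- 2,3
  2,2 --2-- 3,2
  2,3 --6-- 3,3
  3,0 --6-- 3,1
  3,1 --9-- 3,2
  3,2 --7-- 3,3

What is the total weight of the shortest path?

Shortest path: 3,0 → 3,1 → 3,2 → 2,2 → 2,3 → 1,3, total weight = 31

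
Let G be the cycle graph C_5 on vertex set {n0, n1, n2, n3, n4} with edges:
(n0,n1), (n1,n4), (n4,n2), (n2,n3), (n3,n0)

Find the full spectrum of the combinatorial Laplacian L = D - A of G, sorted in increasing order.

The cycle graph C_n has Laplacian eigenvalues λ_k = 2 − 2cos(2πk/n), k = 0, 1, …, n−1. Here n = 5:
k=0: 2 − 2cos(0) = 0.0; k=1: 2 − 2cos(2π/5) = 1.382; k=2: 2 − 2cos(4π/5) = 3.618; k=3: 2 − 2cos(6π/5) = 3.618; k=4: 2 − 2cos(8π/5) = 1.382.
Laplacian eigenvalues (increasing order): [0.0, 1.382, 1.382, 3.618, 3.618]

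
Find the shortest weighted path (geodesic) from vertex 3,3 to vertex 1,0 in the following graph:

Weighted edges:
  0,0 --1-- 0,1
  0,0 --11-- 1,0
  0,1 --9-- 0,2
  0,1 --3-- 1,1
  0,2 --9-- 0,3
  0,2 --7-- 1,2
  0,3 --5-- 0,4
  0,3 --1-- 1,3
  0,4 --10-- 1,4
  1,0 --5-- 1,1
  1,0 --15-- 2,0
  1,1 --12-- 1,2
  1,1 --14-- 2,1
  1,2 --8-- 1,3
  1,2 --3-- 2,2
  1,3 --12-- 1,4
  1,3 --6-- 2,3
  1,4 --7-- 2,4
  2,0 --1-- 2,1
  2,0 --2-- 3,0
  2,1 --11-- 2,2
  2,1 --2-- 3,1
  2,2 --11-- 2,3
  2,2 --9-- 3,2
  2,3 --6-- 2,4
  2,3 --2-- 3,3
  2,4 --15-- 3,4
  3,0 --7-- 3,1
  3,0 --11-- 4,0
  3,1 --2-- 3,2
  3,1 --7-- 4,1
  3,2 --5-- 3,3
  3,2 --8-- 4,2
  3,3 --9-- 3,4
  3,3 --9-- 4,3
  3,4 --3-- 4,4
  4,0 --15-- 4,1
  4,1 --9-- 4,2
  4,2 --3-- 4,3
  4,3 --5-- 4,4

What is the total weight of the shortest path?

Shortest path: 3,3 → 3,2 → 3,1 → 2,1 → 2,0 → 1,0, total weight = 25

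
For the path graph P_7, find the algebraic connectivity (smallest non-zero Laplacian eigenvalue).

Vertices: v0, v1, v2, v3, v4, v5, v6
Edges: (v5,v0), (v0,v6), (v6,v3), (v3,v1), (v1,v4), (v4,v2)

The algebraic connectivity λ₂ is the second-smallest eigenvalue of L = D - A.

The path graph P_n has Laplacian eigenvalues λ_k = 2 − 2cos(kπ/n), k = 0, 1, …, n−1. Here n = 7:
k=0: 2 − 2cos(0) = 0.0; k=1: 2 − 2cos(π/7) = 0.1981; k=2: 2 − 2cos(2π/7) = 0.753; k=3: 2 − 2cos(3π/7) = 1.555; k=4: 2 − 2cos(4π/7) = 2.445; k=5: 2 − 2cos(5π/7) = 3.247; k=6: 2 − 2cos(6π/7) = 3.8019.
Laplacian eigenvalues: [0.0, 0.1981, 0.753, 1.555, 2.445, 3.247, 3.8019]. Algebraic connectivity (smallest non-zero eigenvalue) = 0.1981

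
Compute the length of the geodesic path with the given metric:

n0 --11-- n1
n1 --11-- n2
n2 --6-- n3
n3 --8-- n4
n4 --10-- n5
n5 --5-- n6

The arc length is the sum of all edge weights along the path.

Arc length = 11 + 11 + 6 + 8 + 10 + 5 = 51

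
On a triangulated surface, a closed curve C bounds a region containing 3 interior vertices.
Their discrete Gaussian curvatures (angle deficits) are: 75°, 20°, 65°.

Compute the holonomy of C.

Holonomy = total enclosed curvature = 75° + 20° + 65° = 160°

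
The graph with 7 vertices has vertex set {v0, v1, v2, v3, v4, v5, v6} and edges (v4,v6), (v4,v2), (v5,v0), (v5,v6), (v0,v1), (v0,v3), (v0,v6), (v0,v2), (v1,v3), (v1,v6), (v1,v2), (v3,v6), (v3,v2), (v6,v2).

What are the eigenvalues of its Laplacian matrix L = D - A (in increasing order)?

Degrees: deg(v0) = 5, deg(v1) = 4, deg(v2) = 5, deg(v3) = 4, deg(v4) = 2, deg(v5) = 2, deg(v6) = 6.
L = D − A with rows/columns ordered (v0, v1, v2, v3, v4, v5, v6):
  [ 5, -1, -1, -1,  0, -1, -1]
  [-1,  4, -1, -1,  0,  0, -1]
  [-1, -1,  5, -1, -1,  0, -1]
  [-1, -1, -1,  4,  0,  0, -1]
  [ 0,  0, -1,  0,  2,  0, -1]
  [-1,  0,  0,  0,  0,  2, -1]
  [-1, -1, -1, -1, -1, -1,  6]
Characteristic polynomial: det(λI − L) = λ(λ² − 8λ + 11)(λ² − 8λ + 13)(λ − 5)(λ − 7).
Roots: λ = 0; (λ² − 8λ + 11) = 0 ⇒ λ = 4 ± √5 ≈ 1.7639, 6.2361; (λ² − 8λ + 13) = 0 ⇒ λ = 4 ± √3 ≈ 2.2679, 5.7321; (λ − 5) = 0 ⇒ λ = 5; (λ − 7) = 0 ⇒ λ = 7.
(Check: the roots sum (with multiplicity) to 28, matching trace L = Σdeg = 2·14 = 28.)
Laplacian eigenvalues (increasing order): [0.0, 1.7639, 2.2679, 5.0, 5.7321, 6.2361, 7.0]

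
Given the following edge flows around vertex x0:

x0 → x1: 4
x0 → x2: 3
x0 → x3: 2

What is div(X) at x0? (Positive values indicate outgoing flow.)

Divergence = sum of outgoing flows = 4 + 3 + 2 = 9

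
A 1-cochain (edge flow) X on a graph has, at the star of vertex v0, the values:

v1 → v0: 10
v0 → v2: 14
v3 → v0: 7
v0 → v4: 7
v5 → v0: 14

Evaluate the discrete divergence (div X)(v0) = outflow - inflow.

Divergence = sum of outgoing flows = (-10) + 14 + (-7) + 7 + (-14) = -10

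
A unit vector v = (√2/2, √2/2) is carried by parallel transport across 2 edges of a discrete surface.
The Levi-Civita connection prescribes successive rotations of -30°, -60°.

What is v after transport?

Total rotation: (-30°) + (-60°) = -90°. Final vector: (0.7071, -0.7071)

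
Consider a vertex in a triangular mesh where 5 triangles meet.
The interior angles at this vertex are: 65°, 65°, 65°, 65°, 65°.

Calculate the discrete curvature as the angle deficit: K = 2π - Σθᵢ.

Sum of angles = 325°. K = 360° - 325° = 35° = 7π/36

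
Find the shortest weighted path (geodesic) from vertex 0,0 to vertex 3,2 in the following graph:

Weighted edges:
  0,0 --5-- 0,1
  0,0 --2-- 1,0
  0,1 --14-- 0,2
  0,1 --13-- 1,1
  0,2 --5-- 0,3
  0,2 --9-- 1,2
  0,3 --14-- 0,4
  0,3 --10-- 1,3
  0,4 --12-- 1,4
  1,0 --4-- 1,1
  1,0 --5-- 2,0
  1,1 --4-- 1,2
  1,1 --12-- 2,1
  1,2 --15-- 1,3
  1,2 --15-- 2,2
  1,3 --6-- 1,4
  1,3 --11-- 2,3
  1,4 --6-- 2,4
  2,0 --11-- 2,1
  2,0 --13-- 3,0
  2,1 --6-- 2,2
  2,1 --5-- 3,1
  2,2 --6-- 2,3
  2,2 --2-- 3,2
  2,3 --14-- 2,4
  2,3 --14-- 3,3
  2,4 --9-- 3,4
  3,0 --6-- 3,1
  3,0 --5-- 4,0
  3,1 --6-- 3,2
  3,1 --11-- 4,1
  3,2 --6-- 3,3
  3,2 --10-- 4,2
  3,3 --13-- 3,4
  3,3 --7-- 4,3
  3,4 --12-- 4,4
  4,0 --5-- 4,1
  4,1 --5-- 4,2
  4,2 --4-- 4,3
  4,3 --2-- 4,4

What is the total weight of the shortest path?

Shortest path: 0,0 → 1,0 → 1,1 → 2,1 → 2,2 → 3,2, total weight = 26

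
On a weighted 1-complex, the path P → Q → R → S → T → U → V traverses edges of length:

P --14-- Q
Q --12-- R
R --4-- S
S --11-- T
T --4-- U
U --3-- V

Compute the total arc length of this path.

Arc length = 14 + 12 + 4 + 11 + 4 + 3 = 48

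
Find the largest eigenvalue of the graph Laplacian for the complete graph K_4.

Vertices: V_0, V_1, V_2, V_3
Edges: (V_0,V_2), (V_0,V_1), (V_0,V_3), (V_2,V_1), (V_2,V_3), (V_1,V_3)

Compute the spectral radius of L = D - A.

For the complete graph K_n, L = nI − J (J = all-ones matrix). J has eigenvalues n (once, eigenvector 𝟙) and 0 (multiplicity n−1), so L has eigenvalues 0 (once) and n (multiplicity n−1). Here n = 4: eigenvalue 0 once and 4 with multiplicity 3.
Laplacian eigenvalues: [0.0, 4.0, 4.0, 4.0]. Largest eigenvalue (spectral radius) = 4.0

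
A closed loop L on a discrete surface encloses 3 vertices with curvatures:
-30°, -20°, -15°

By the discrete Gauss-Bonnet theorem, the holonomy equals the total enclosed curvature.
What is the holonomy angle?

Holonomy = total enclosed curvature = (-30°) + (-20°) + (-15°) = -65°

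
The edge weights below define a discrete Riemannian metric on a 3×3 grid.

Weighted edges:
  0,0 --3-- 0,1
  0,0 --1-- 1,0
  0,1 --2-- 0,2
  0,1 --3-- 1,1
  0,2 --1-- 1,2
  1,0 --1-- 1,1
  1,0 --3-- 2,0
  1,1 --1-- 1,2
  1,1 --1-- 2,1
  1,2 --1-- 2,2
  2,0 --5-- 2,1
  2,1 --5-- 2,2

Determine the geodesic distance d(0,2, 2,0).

Shortest path: 0,2 → 1,2 → 1,1 → 1,0 → 2,0, total weight = 6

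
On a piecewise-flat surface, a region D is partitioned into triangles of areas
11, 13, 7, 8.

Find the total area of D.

11 + 13 + 7 + 8 = 39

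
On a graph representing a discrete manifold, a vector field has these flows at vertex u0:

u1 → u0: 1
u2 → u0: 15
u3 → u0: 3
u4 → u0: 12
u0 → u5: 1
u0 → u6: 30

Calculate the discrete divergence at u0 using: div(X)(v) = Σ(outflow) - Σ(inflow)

Divergence = sum of outgoing flows = (-1) + (-15) + (-3) + (-12) + 1 + 30 = 0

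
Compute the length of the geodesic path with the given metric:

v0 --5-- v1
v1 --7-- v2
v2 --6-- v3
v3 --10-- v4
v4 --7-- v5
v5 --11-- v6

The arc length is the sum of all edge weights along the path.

Arc length = 5 + 7 + 6 + 10 + 7 + 11 = 46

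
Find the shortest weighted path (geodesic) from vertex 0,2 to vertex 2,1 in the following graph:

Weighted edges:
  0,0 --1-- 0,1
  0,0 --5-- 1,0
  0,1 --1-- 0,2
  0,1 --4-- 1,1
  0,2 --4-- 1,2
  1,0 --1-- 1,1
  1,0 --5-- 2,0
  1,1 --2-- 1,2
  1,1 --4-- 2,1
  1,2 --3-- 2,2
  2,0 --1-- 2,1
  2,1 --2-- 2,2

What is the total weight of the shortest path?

Shortest path: 0,2 → 0,1 → 1,1 → 2,1, total weight = 9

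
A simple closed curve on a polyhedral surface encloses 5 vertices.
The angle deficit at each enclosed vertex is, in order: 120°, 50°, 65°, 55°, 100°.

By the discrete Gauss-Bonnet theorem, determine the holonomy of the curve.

Holonomy = total enclosed curvature = 120° + 50° + 65° + 55° + 100° = 390°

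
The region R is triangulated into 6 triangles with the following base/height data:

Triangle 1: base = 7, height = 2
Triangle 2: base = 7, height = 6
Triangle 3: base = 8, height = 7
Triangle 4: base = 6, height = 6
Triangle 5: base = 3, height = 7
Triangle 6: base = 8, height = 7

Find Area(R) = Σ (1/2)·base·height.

(1/2)×7×2 + (1/2)×7×6 + (1/2)×8×7 + (1/2)×6×6 + (1/2)×3×7 + (1/2)×8×7 = 112.5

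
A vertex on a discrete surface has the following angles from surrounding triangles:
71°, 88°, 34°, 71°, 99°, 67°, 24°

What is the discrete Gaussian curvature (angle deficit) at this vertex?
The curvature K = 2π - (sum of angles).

Sum of angles = 454°. K = 360° - 454° = -94° = -47π/90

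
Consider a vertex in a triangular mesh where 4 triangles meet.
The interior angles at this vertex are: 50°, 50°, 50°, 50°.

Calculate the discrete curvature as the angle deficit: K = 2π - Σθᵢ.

Sum of angles = 200°. K = 360° - 200° = 160° = 8π/9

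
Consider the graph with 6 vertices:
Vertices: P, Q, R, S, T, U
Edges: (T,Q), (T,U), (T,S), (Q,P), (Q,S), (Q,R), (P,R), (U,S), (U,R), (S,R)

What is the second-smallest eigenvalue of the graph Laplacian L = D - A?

Degrees: deg(P) = 2, deg(Q) = 4, deg(R) = 4, deg(S) = 4, deg(T) = 3, deg(U) = 3.
L = D − A with rows/columns ordered (P, Q, R, S, T, U):
  [ 2, -1, -1,  0,  0,  0]
  [-1,  4, -1, -1, -1,  0]
  [-1, -1,  4, -1,  0, -1]
  [ 0, -1, -1,  4, -1, -1]
  [ 0, -1,  0, -1,  3, -1]
  [ 0,  0, -1, -1, -1,  3]
Characteristic polynomial: det(λI − L) = λ(λ² − 7λ + 9)(λ² − 9λ + 19)(λ − 4).
Roots: λ = 0; (λ² − 7λ + 9) = 0 ⇒ λ = (7 ± √13)/2 ≈ 1.6972, 5.3028; (λ² − 9λ + 19) = 0 ⇒ λ = (9 ± √5)/2 ≈ 3.382, 5.618; (λ − 4) = 0 ⇒ λ = 4.
(Check: the roots sum (with multiplicity) to 20, matching trace L = Σdeg = 2·10 = 20.)
Laplacian eigenvalues: [0.0, 1.6972, 3.382, 4.0, 5.3028, 5.618]. Algebraic connectivity (smallest non-zero eigenvalue) = 1.6972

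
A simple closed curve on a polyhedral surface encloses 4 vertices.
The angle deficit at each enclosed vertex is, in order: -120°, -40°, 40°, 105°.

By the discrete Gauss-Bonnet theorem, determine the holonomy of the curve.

Holonomy = total enclosed curvature = (-120°) + (-40°) + 40° + 105° = -15°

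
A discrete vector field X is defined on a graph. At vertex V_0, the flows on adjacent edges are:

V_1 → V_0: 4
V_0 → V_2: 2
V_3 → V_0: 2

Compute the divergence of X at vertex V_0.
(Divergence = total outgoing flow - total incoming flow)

Divergence = sum of outgoing flows = (-4) + 2 + (-2) = -4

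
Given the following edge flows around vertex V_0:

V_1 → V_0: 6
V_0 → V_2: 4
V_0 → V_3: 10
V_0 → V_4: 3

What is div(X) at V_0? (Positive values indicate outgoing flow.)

Divergence = sum of outgoing flows = (-6) + 4 + 10 + 3 = 11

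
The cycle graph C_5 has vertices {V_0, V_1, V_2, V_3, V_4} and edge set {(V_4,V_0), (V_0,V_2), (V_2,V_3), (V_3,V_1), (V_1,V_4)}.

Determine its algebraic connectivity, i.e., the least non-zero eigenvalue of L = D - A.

The cycle graph C_n has Laplacian eigenvalues λ_k = 2 − 2cos(2πk/n), k = 0, 1, …, n−1. Here n = 5:
k=0: 2 − 2cos(0) = 0.0; k=1: 2 − 2cos(2π/5) = 1.382; k=2: 2 − 2cos(4π/5) = 3.618; k=3: 2 − 2cos(6π/5) = 3.618; k=4: 2 − 2cos(8π/5) = 1.382.
Laplacian eigenvalues: [0.0, 1.382, 1.382, 3.618, 3.618]. Algebraic connectivity (smallest non-zero eigenvalue) = 1.382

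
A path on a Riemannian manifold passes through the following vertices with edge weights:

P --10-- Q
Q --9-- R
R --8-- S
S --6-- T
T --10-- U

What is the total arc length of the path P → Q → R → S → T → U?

Arc length = 10 + 9 + 8 + 6 + 10 = 43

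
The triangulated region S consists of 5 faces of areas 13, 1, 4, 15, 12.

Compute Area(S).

13 + 1 + 4 + 15 + 12 = 45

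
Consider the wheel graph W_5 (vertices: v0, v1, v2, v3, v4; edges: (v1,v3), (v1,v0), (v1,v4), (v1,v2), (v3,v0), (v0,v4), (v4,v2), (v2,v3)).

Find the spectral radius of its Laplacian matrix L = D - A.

The wheel W_5 is the join K_1 ∨ C_4 (a hub joined to every vertex of a cycle of length 4). For a join G ∨ H (G on p vertices, H on q vertices) the Laplacian spectrum is 0, p+q, the eigenvalues of L(G) other than one 0 each shifted by +q, and the eigenvalues of L(H) other than one 0 each shifted by +p. With G = K_1 (p = 1, nothing left after dropping its 0) and H = C_4 (q = 4, eigenvalues 2 − 2cos(2πk/4), k = 0, …, 3; drop k = 0), the spectrum of W_5 is 0, 5, and 1 + (2 − 2cos(2πk/4)) = 3 − 2cos(2πk/4) for k = 1, …, 3:
k=1: 3 − 2cos(π/2) = 3.0; k=2: 3 − 2cos(π) = 5.0; k=3: 3 − 2cos(3π/2) = 3.0.
Laplacian eigenvalues: [0.0, 3.0, 3.0, 5.0, 5.0]. Largest eigenvalue (spectral radius) = 5.0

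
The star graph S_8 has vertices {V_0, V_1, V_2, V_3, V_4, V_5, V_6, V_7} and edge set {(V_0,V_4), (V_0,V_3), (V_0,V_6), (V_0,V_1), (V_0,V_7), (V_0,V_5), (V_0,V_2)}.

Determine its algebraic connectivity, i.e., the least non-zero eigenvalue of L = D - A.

The star S_8 is the complete bipartite graph K_{1,7} (one hub of degree 7, 7 leaves of degree 1). The Laplacian spectrum of K_{p,q} is 0, p (multiplicity q−1), q (multiplicity p−1), p+q. With p = 1, q = 7: 0 once, 1 with multiplicity 6, and 8 once. (Check: trace L = sum of degrees = 14 = 6·1 + 8.)
Laplacian eigenvalues: [0.0, 1.0, 1.0, 1.0, 1.0, 1.0, 1.0, 8.0]. Algebraic connectivity (smallest non-zero eigenvalue) = 1.0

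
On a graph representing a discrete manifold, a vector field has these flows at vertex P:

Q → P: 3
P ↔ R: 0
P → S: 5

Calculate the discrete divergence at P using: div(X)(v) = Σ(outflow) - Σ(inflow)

Divergence = sum of outgoing flows = (-3) + 0 + 5 = 2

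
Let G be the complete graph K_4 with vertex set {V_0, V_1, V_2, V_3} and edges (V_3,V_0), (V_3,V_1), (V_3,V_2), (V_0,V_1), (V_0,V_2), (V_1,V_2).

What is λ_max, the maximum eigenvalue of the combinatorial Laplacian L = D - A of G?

For the complete graph K_n, L = nI − J (J = all-ones matrix). J has eigenvalues n (once, eigenvector 𝟙) and 0 (multiplicity n−1), so L has eigenvalues 0 (once) and n (multiplicity n−1). Here n = 4: eigenvalue 0 once and 4 with multiplicity 3.
Laplacian eigenvalues: [0.0, 4.0, 4.0, 4.0]. Largest eigenvalue (spectral radius) = 4.0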